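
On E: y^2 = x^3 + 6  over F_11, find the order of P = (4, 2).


Compute successive multiples of P until we hit O:
  1P = (4, 2)
  2P = (4, 9)
  3P = O

ord(P) = 3


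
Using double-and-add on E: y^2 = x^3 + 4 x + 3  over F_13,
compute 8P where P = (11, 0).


k = 8 = 1000_2 (binary, LSB first: 0001)
Double-and-add from P = (11, 0):
  bit 0 = 0: acc unchanged = O
  bit 1 = 0: acc unchanged = O
  bit 2 = 0: acc unchanged = O
  bit 3 = 1: acc = O + O = O

8P = O


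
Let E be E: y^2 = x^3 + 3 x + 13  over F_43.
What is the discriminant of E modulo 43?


4 a^3 + 27 b^2 = 4*3^3 + 27*13^2 = 108 + 4563 = 4671
Delta = -16 * (4671) = -74736
Delta mod 43 = 41

Delta = 41 (mod 43)


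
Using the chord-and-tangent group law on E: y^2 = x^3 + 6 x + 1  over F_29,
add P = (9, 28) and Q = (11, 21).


P != Q, so use the chord formula.
s = (y2 - y1) / (x2 - x1) = (22) / (2) mod 29 = 11
x3 = s^2 - x1 - x2 mod 29 = 11^2 - 9 - 11 = 14
y3 = s (x1 - x3) - y1 mod 29 = 11 * (9 - 14) - 28 = 4

P + Q = (14, 4)


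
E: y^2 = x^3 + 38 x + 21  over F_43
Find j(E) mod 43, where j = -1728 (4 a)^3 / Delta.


Delta = -16(4 a^3 + 27 b^2) mod 43 = 23
-1728 * (4 a)^3 = -1728 * (4*38)^3 mod 43 = 16
j = 16 * 23^(-1) mod 43 = 25

j = 25 (mod 43)


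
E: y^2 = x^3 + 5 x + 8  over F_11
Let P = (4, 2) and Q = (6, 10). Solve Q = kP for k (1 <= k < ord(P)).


Enumerate multiples of P until we hit Q = (6, 10):
  1P = (4, 2)
  2P = (6, 10)
Match found at i = 2.

k = 2


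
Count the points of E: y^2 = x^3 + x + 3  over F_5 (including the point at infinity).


For each x in F_5, count y with y^2 = x^3 + 1 x + 3 mod 5:
  x = 1: RHS = 0, y in [0]  -> 1 point(s)
  x = 4: RHS = 1, y in [1, 4]  -> 2 point(s)
Affine points: 3. Add the point at infinity: total = 4.

#E(F_5) = 4


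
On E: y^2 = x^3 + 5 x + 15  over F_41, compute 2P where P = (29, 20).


Doubling: s = (3 x1^2 + a) / (2 y1)
s = (3*29^2 + 5) / (2*20) mod 41 = 14
x3 = s^2 - 2 x1 mod 41 = 14^2 - 2*29 = 15
y3 = s (x1 - x3) - y1 mod 41 = 14 * (29 - 15) - 20 = 12

2P = (15, 12)


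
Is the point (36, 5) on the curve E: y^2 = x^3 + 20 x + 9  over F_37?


Check whether y^2 = x^3 + 20 x + 9 (mod 37) for (x, y) = (36, 5).
LHS: y^2 = 5^2 mod 37 = 25
RHS: x^3 + 20 x + 9 = 36^3 + 20*36 + 9 mod 37 = 25
LHS = RHS

Yes, on the curve


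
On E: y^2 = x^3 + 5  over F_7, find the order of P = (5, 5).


Compute successive multiples of P until we hit O:
  1P = (5, 5)
  2P = (6, 5)
  3P = (3, 2)
  4P = (3, 5)
  5P = (6, 2)
  6P = (5, 2)
  7P = O

ord(P) = 7


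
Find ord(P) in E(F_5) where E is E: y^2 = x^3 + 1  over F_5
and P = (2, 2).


Compute successive multiples of P until we hit O:
  1P = (2, 2)
  2P = (0, 4)
  3P = (4, 0)
  4P = (0, 1)
  5P = (2, 3)
  6P = O

ord(P) = 6


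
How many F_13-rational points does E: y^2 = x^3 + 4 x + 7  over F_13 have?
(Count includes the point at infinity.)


For each x in F_13, count y with y^2 = x^3 + 4 x + 7 mod 13:
  x = 1: RHS = 12, y in [5, 8]  -> 2 point(s)
  x = 2: RHS = 10, y in [6, 7]  -> 2 point(s)
  x = 4: RHS = 9, y in [3, 10]  -> 2 point(s)
  x = 5: RHS = 9, y in [3, 10]  -> 2 point(s)
  x = 6: RHS = 0, y in [0]  -> 1 point(s)
  x = 7: RHS = 1, y in [1, 12]  -> 2 point(s)
  x = 11: RHS = 4, y in [2, 11]  -> 2 point(s)
Affine points: 13. Add the point at infinity: total = 14.

#E(F_13) = 14


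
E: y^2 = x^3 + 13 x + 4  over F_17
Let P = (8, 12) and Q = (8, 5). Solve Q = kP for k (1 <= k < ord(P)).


Enumerate multiples of P until we hit Q = (8, 5):
  1P = (8, 12)
  2P = (9, 0)
  3P = (8, 5)
Match found at i = 3.

k = 3


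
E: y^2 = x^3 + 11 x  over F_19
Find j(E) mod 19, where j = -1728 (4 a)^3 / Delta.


Delta = -16(4 a^3 + 27 b^2) mod 19 = 12
-1728 * (4 a)^3 = -1728 * (4*11)^3 mod 19 = 7
j = 7 * 12^(-1) mod 19 = 18

j = 18 (mod 19)


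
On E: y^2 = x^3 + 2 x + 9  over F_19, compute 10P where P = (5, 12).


k = 10 = 1010_2 (binary, LSB first: 0101)
Double-and-add from P = (5, 12):
  bit 0 = 0: acc unchanged = O
  bit 1 = 1: acc = O + (6, 3) = (6, 3)
  bit 2 = 0: acc unchanged = (6, 3)
  bit 3 = 1: acc = (6, 3) + (7, 10) = (17, 15)

10P = (17, 15)


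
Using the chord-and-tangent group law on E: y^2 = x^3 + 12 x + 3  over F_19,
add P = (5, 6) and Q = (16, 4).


P != Q, so use the chord formula.
s = (y2 - y1) / (x2 - x1) = (17) / (11) mod 19 = 5
x3 = s^2 - x1 - x2 mod 19 = 5^2 - 5 - 16 = 4
y3 = s (x1 - x3) - y1 mod 19 = 5 * (5 - 4) - 6 = 18

P + Q = (4, 18)


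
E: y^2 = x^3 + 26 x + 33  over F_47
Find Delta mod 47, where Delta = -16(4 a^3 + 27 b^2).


4 a^3 + 27 b^2 = 4*26^3 + 27*33^2 = 70304 + 29403 = 99707
Delta = -16 * (99707) = -1595312
Delta mod 47 = 9

Delta = 9 (mod 47)


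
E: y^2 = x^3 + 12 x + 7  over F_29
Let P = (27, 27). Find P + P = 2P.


Doubling: s = (3 x1^2 + a) / (2 y1)
s = (3*27^2 + 12) / (2*27) mod 29 = 23
x3 = s^2 - 2 x1 mod 29 = 23^2 - 2*27 = 11
y3 = s (x1 - x3) - y1 mod 29 = 23 * (27 - 11) - 27 = 22

2P = (11, 22)


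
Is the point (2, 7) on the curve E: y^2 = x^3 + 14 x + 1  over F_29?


Check whether y^2 = x^3 + 14 x + 1 (mod 29) for (x, y) = (2, 7).
LHS: y^2 = 7^2 mod 29 = 20
RHS: x^3 + 14 x + 1 = 2^3 + 14*2 + 1 mod 29 = 8
LHS != RHS

No, not on the curve


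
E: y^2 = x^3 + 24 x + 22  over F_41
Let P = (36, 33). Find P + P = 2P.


Doubling: s = (3 x1^2 + a) / (2 y1)
s = (3*36^2 + 24) / (2*33) mod 41 = 22
x3 = s^2 - 2 x1 mod 41 = 22^2 - 2*36 = 2
y3 = s (x1 - x3) - y1 mod 41 = 22 * (36 - 2) - 33 = 18

2P = (2, 18)


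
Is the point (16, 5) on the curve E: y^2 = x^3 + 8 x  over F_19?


Check whether y^2 = x^3 + 8 x + 0 (mod 19) for (x, y) = (16, 5).
LHS: y^2 = 5^2 mod 19 = 6
RHS: x^3 + 8 x + 0 = 16^3 + 8*16 + 0 mod 19 = 6
LHS = RHS

Yes, on the curve


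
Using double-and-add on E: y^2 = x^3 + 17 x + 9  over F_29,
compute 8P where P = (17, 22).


k = 8 = 1000_2 (binary, LSB first: 0001)
Double-and-add from P = (17, 22):
  bit 0 = 0: acc unchanged = O
  bit 1 = 0: acc unchanged = O
  bit 2 = 0: acc unchanged = O
  bit 3 = 1: acc = O + (7, 6) = (7, 6)

8P = (7, 6)


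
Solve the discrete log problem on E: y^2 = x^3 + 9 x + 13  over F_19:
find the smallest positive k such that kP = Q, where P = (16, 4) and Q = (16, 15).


Enumerate multiples of P until we hit Q = (16, 15):
  1P = (16, 4)
  2P = (12, 14)
  3P = (2, 18)
  4P = (2, 1)
  5P = (12, 5)
  6P = (16, 15)
Match found at i = 6.

k = 6


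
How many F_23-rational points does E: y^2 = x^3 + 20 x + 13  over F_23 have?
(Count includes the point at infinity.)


For each x in F_23, count y with y^2 = x^3 + 20 x + 13 mod 23:
  x = 0: RHS = 13, y in [6, 17]  -> 2 point(s)
  x = 3: RHS = 8, y in [10, 13]  -> 2 point(s)
  x = 5: RHS = 8, y in [10, 13]  -> 2 point(s)
  x = 6: RHS = 4, y in [2, 21]  -> 2 point(s)
  x = 7: RHS = 13, y in [6, 17]  -> 2 point(s)
  x = 8: RHS = 18, y in [8, 15]  -> 2 point(s)
  x = 9: RHS = 2, y in [5, 18]  -> 2 point(s)
  x = 11: RHS = 0, y in [0]  -> 1 point(s)
  x = 12: RHS = 3, y in [7, 16]  -> 2 point(s)
  x = 13: RHS = 9, y in [3, 20]  -> 2 point(s)
  x = 14: RHS = 1, y in [1, 22]  -> 2 point(s)
  x = 15: RHS = 8, y in [10, 13]  -> 2 point(s)
  x = 16: RHS = 13, y in [6, 17]  -> 2 point(s)
  x = 18: RHS = 18, y in [8, 15]  -> 2 point(s)
  x = 20: RHS = 18, y in [8, 15]  -> 2 point(s)
Affine points: 29. Add the point at infinity: total = 30.

#E(F_23) = 30


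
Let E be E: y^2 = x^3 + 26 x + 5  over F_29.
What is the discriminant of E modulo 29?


4 a^3 + 27 b^2 = 4*26^3 + 27*5^2 = 70304 + 675 = 70979
Delta = -16 * (70979) = -1135664
Delta mod 29 = 5

Delta = 5 (mod 29)


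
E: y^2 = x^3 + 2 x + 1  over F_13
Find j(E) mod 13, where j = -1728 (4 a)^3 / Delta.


Delta = -16(4 a^3 + 27 b^2) mod 13 = 5
-1728 * (4 a)^3 = -1728 * (4*2)^3 mod 13 = 5
j = 5 * 5^(-1) mod 13 = 1

j = 1 (mod 13)


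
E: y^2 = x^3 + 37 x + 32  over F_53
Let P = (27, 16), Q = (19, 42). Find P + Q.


P != Q, so use the chord formula.
s = (y2 - y1) / (x2 - x1) = (26) / (45) mod 53 = 10
x3 = s^2 - x1 - x2 mod 53 = 10^2 - 27 - 19 = 1
y3 = s (x1 - x3) - y1 mod 53 = 10 * (27 - 1) - 16 = 32

P + Q = (1, 32)


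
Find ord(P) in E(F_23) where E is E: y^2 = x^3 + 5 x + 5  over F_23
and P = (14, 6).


Compute successive multiples of P until we hit O:
  1P = (14, 6)
  2P = (3, 22)
  3P = (18, 4)
  4P = (20, 20)
  5P = (20, 3)
  6P = (18, 19)
  7P = (3, 1)
  8P = (14, 17)
  ... (continuing to 9P)
  9P = O

ord(P) = 9


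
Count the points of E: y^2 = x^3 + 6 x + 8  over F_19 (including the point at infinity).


For each x in F_19, count y with y^2 = x^3 + 6 x + 8 mod 19:
  x = 2: RHS = 9, y in [3, 16]  -> 2 point(s)
  x = 4: RHS = 1, y in [1, 18]  -> 2 point(s)
  x = 5: RHS = 11, y in [7, 12]  -> 2 point(s)
  x = 8: RHS = 17, y in [6, 13]  -> 2 point(s)
  x = 10: RHS = 4, y in [2, 17]  -> 2 point(s)
  x = 14: RHS = 5, y in [9, 10]  -> 2 point(s)
  x = 16: RHS = 1, y in [1, 18]  -> 2 point(s)
  x = 17: RHS = 7, y in [8, 11]  -> 2 point(s)
  x = 18: RHS = 1, y in [1, 18]  -> 2 point(s)
Affine points: 18. Add the point at infinity: total = 19.

#E(F_19) = 19


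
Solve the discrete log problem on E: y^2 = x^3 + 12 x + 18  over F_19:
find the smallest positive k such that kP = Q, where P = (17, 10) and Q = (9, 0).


Enumerate multiples of P until we hit Q = (9, 0):
  1P = (17, 10)
  2P = (10, 6)
  3P = (9, 0)
Match found at i = 3.

k = 3


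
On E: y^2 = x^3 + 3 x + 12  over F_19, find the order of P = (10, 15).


Compute successive multiples of P until we hit O:
  1P = (10, 15)
  2P = (10, 4)
  3P = O

ord(P) = 3


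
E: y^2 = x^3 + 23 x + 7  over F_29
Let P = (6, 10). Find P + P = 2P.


Doubling: s = (3 x1^2 + a) / (2 y1)
s = (3*6^2 + 23) / (2*10) mod 29 = 8
x3 = s^2 - 2 x1 mod 29 = 8^2 - 2*6 = 23
y3 = s (x1 - x3) - y1 mod 29 = 8 * (6 - 23) - 10 = 28

2P = (23, 28)


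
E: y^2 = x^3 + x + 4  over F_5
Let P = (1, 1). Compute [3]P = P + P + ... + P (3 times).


k = 3 = 11_2 (binary, LSB first: 11)
Double-and-add from P = (1, 1):
  bit 0 = 1: acc = O + (1, 1) = (1, 1)
  bit 1 = 1: acc = (1, 1) + (2, 2) = (3, 2)

3P = (3, 2)


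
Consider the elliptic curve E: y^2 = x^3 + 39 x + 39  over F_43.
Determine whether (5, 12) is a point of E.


Check whether y^2 = x^3 + 39 x + 39 (mod 43) for (x, y) = (5, 12).
LHS: y^2 = 12^2 mod 43 = 15
RHS: x^3 + 39 x + 39 = 5^3 + 39*5 + 39 mod 43 = 15
LHS = RHS

Yes, on the curve


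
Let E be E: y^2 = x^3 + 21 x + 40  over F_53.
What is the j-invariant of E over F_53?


Delta = -16(4 a^3 + 27 b^2) mod 53 = 21
-1728 * (4 a)^3 = -1728 * (4*21)^3 mod 53 = 52
j = 52 * 21^(-1) mod 53 = 5

j = 5 (mod 53)


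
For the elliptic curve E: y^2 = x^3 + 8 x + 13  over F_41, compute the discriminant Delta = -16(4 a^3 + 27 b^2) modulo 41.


4 a^3 + 27 b^2 = 4*8^3 + 27*13^2 = 2048 + 4563 = 6611
Delta = -16 * (6611) = -105776
Delta mod 41 = 4

Delta = 4 (mod 41)


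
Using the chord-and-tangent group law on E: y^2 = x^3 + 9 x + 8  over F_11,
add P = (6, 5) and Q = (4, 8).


P != Q, so use the chord formula.
s = (y2 - y1) / (x2 - x1) = (3) / (9) mod 11 = 4
x3 = s^2 - x1 - x2 mod 11 = 4^2 - 6 - 4 = 6
y3 = s (x1 - x3) - y1 mod 11 = 4 * (6 - 6) - 5 = 6

P + Q = (6, 6)


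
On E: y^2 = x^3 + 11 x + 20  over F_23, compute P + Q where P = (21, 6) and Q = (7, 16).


P != Q, so use the chord formula.
s = (y2 - y1) / (x2 - x1) = (10) / (9) mod 23 = 19
x3 = s^2 - x1 - x2 mod 23 = 19^2 - 21 - 7 = 11
y3 = s (x1 - x3) - y1 mod 23 = 19 * (21 - 11) - 6 = 0

P + Q = (11, 0)


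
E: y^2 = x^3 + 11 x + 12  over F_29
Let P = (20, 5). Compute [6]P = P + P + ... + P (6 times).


k = 6 = 110_2 (binary, LSB first: 011)
Double-and-add from P = (20, 5):
  bit 0 = 0: acc unchanged = O
  bit 1 = 1: acc = O + (24, 21) = (24, 21)
  bit 2 = 1: acc = (24, 21) + (4, 2) = (23, 22)

6P = (23, 22)


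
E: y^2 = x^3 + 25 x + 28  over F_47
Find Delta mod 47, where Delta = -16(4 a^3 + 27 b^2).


4 a^3 + 27 b^2 = 4*25^3 + 27*28^2 = 62500 + 21168 = 83668
Delta = -16 * (83668) = -1338688
Delta mod 47 = 13

Delta = 13 (mod 47)


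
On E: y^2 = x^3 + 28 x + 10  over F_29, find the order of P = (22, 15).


Compute successive multiples of P until we hit O:
  1P = (22, 15)
  2P = (15, 21)
  3P = (17, 18)
  4P = (24, 21)
  5P = (21, 17)
  6P = (19, 8)
  7P = (16, 28)
  8P = (11, 24)
  ... (continuing to 27P)
  27P = O

ord(P) = 27


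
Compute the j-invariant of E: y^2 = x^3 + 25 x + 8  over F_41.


Delta = -16(4 a^3 + 27 b^2) mod 41 = 17
-1728 * (4 a)^3 = -1728 * (4*25)^3 mod 41 = 22
j = 22 * 17^(-1) mod 41 = 23

j = 23 (mod 41)


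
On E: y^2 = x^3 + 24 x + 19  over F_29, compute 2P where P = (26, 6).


Doubling: s = (3 x1^2 + a) / (2 y1)
s = (3*26^2 + 24) / (2*6) mod 29 = 26
x3 = s^2 - 2 x1 mod 29 = 26^2 - 2*26 = 15
y3 = s (x1 - x3) - y1 mod 29 = 26 * (26 - 15) - 6 = 19

2P = (15, 19)


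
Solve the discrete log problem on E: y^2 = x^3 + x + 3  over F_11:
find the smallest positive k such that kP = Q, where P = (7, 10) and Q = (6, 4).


Enumerate multiples of P until we hit Q = (6, 4):
  1P = (7, 10)
  2P = (6, 4)
Match found at i = 2.

k = 2


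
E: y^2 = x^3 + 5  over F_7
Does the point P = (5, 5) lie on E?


Check whether y^2 = x^3 + 0 x + 5 (mod 7) for (x, y) = (5, 5).
LHS: y^2 = 5^2 mod 7 = 4
RHS: x^3 + 0 x + 5 = 5^3 + 0*5 + 5 mod 7 = 4
LHS = RHS

Yes, on the curve


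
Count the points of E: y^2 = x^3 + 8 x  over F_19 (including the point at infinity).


For each x in F_19, count y with y^2 = x^3 + 8 x + 0 mod 19:
  x = 0: RHS = 0, y in [0]  -> 1 point(s)
  x = 1: RHS = 9, y in [3, 16]  -> 2 point(s)
  x = 2: RHS = 5, y in [9, 10]  -> 2 point(s)
  x = 4: RHS = 1, y in [1, 18]  -> 2 point(s)
  x = 6: RHS = 17, y in [6, 13]  -> 2 point(s)
  x = 7: RHS = 0, y in [0]  -> 1 point(s)
  x = 8: RHS = 6, y in [5, 14]  -> 2 point(s)
  x = 10: RHS = 16, y in [4, 15]  -> 2 point(s)
  x = 12: RHS = 0, y in [0]  -> 1 point(s)
  x = 14: RHS = 6, y in [5, 14]  -> 2 point(s)
  x = 16: RHS = 6, y in [5, 14]  -> 2 point(s)
Affine points: 19. Add the point at infinity: total = 20.

#E(F_19) = 20


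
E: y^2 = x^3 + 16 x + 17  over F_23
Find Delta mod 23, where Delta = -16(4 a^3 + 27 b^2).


4 a^3 + 27 b^2 = 4*16^3 + 27*17^2 = 16384 + 7803 = 24187
Delta = -16 * (24187) = -386992
Delta mod 23 = 6

Delta = 6 (mod 23)


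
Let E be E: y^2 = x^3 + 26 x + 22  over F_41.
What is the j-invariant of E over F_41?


Delta = -16(4 a^3 + 27 b^2) mod 41 = 24
-1728 * (4 a)^3 = -1728 * (4*26)^3 mod 41 = 31
j = 31 * 24^(-1) mod 41 = 3

j = 3 (mod 41)


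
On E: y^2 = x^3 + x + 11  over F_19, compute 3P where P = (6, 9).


k = 3 = 11_2 (binary, LSB first: 11)
Double-and-add from P = (6, 9):
  bit 0 = 1: acc = O + (6, 9) = (6, 9)
  bit 1 = 1: acc = (6, 9) + (13, 13) = (17, 1)

3P = (17, 1)


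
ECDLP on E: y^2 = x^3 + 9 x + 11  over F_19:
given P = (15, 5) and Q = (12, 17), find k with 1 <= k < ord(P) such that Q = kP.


Enumerate multiples of P until we hit Q = (12, 17):
  1P = (15, 5)
  2P = (8, 14)
  3P = (12, 2)
  4P = (12, 17)
Match found at i = 4.

k = 4


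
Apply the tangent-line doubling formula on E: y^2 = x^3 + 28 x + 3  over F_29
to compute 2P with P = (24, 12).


Doubling: s = (3 x1^2 + a) / (2 y1)
s = (3*24^2 + 28) / (2*12) mod 29 = 20
x3 = s^2 - 2 x1 mod 29 = 20^2 - 2*24 = 4
y3 = s (x1 - x3) - y1 mod 29 = 20 * (24 - 4) - 12 = 11

2P = (4, 11)


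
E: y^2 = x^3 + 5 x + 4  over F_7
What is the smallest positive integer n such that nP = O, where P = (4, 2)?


Compute successive multiples of P until we hit O:
  1P = (4, 2)
  2P = (0, 2)
  3P = (3, 5)
  4P = (2, 6)
  5P = (5, 0)
  6P = (2, 1)
  7P = (3, 2)
  8P = (0, 5)
  ... (continuing to 10P)
  10P = O

ord(P) = 10


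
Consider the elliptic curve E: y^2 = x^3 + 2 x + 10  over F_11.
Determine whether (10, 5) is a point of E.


Check whether y^2 = x^3 + 2 x + 10 (mod 11) for (x, y) = (10, 5).
LHS: y^2 = 5^2 mod 11 = 3
RHS: x^3 + 2 x + 10 = 10^3 + 2*10 + 10 mod 11 = 7
LHS != RHS

No, not on the curve


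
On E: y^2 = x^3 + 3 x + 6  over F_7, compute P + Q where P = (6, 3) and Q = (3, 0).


P != Q, so use the chord formula.
s = (y2 - y1) / (x2 - x1) = (4) / (4) mod 7 = 1
x3 = s^2 - x1 - x2 mod 7 = 1^2 - 6 - 3 = 6
y3 = s (x1 - x3) - y1 mod 7 = 1 * (6 - 6) - 3 = 4

P + Q = (6, 4)


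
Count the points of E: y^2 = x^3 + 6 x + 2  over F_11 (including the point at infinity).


For each x in F_11, count y with y^2 = x^3 + 6 x + 2 mod 11:
  x = 1: RHS = 9, y in [3, 8]  -> 2 point(s)
  x = 2: RHS = 0, y in [0]  -> 1 point(s)
  x = 3: RHS = 3, y in [5, 6]  -> 2 point(s)
  x = 5: RHS = 3, y in [5, 6]  -> 2 point(s)
  x = 6: RHS = 1, y in [1, 10]  -> 2 point(s)
  x = 8: RHS = 1, y in [1, 10]  -> 2 point(s)
  x = 9: RHS = 4, y in [2, 9]  -> 2 point(s)
Affine points: 13. Add the point at infinity: total = 14.

#E(F_11) = 14


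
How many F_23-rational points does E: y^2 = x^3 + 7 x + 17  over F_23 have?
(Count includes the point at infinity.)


For each x in F_23, count y with y^2 = x^3 + 7 x + 17 mod 23:
  x = 1: RHS = 2, y in [5, 18]  -> 2 point(s)
  x = 2: RHS = 16, y in [4, 19]  -> 2 point(s)
  x = 5: RHS = 16, y in [4, 19]  -> 2 point(s)
  x = 7: RHS = 18, y in [8, 15]  -> 2 point(s)
  x = 9: RHS = 4, y in [2, 21]  -> 2 point(s)
  x = 10: RHS = 6, y in [11, 12]  -> 2 point(s)
  x = 12: RHS = 12, y in [9, 14]  -> 2 point(s)
  x = 15: RHS = 1, y in [1, 22]  -> 2 point(s)
  x = 16: RHS = 16, y in [4, 19]  -> 2 point(s)
  x = 17: RHS = 12, y in [9, 14]  -> 2 point(s)
  x = 18: RHS = 18, y in [8, 15]  -> 2 point(s)
  x = 21: RHS = 18, y in [8, 15]  -> 2 point(s)
  x = 22: RHS = 9, y in [3, 20]  -> 2 point(s)
Affine points: 26. Add the point at infinity: total = 27.

#E(F_23) = 27


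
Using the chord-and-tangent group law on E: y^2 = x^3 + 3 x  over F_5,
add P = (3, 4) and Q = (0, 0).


P != Q, so use the chord formula.
s = (y2 - y1) / (x2 - x1) = (1) / (2) mod 5 = 3
x3 = s^2 - x1 - x2 mod 5 = 3^2 - 3 - 0 = 1
y3 = s (x1 - x3) - y1 mod 5 = 3 * (3 - 1) - 4 = 2

P + Q = (1, 2)


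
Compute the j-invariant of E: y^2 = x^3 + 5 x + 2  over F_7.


Delta = -16(4 a^3 + 27 b^2) mod 7 = 2
-1728 * (4 a)^3 = -1728 * (4*5)^3 mod 7 = 6
j = 6 * 2^(-1) mod 7 = 3

j = 3 (mod 7)


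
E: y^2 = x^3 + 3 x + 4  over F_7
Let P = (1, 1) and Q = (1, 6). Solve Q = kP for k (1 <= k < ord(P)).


Enumerate multiples of P until we hit Q = (1, 6):
  1P = (1, 1)
  2P = (0, 2)
  3P = (0, 5)
  4P = (1, 6)
Match found at i = 4.

k = 4


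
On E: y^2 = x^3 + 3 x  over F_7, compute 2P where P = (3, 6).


Doubling: s = (3 x1^2 + a) / (2 y1)
s = (3*3^2 + 3) / (2*6) mod 7 = 6
x3 = s^2 - 2 x1 mod 7 = 6^2 - 2*3 = 2
y3 = s (x1 - x3) - y1 mod 7 = 6 * (3 - 2) - 6 = 0

2P = (2, 0)


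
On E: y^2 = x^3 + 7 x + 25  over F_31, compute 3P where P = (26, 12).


k = 3 = 11_2 (binary, LSB first: 11)
Double-and-add from P = (26, 12):
  bit 0 = 1: acc = O + (26, 12) = (26, 12)
  bit 1 = 1: acc = (26, 12) + (15, 23) = (22, 15)

3P = (22, 15)


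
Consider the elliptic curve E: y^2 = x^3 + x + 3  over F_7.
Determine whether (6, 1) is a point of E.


Check whether y^2 = x^3 + 1 x + 3 (mod 7) for (x, y) = (6, 1).
LHS: y^2 = 1^2 mod 7 = 1
RHS: x^3 + 1 x + 3 = 6^3 + 1*6 + 3 mod 7 = 1
LHS = RHS

Yes, on the curve


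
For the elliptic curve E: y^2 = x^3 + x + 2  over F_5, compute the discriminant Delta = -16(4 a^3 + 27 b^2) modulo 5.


4 a^3 + 27 b^2 = 4*1^3 + 27*2^2 = 4 + 108 = 112
Delta = -16 * (112) = -1792
Delta mod 5 = 3

Delta = 3 (mod 5)


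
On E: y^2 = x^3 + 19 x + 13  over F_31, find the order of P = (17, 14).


Compute successive multiples of P until we hit O:
  1P = (17, 14)
  2P = (2, 20)
  3P = (1, 23)
  4P = (27, 11)
  5P = (6, 23)
  6P = (12, 27)
  7P = (10, 5)
  8P = (24, 8)
  ... (continuing to 18P)
  18P = O

ord(P) = 18


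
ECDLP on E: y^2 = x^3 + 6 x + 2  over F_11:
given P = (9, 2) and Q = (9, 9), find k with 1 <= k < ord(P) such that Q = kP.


Enumerate multiples of P until we hit Q = (9, 9):
  1P = (9, 2)
  2P = (5, 5)
  3P = (1, 3)
  4P = (6, 10)
  5P = (8, 10)
  6P = (3, 5)
  7P = (2, 0)
  8P = (3, 6)
  9P = (8, 1)
  10P = (6, 1)
  11P = (1, 8)
  12P = (5, 6)
  13P = (9, 9)
Match found at i = 13.

k = 13


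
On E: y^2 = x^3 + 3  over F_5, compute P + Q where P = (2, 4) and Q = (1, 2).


P != Q, so use the chord formula.
s = (y2 - y1) / (x2 - x1) = (3) / (4) mod 5 = 2
x3 = s^2 - x1 - x2 mod 5 = 2^2 - 2 - 1 = 1
y3 = s (x1 - x3) - y1 mod 5 = 2 * (2 - 1) - 4 = 3

P + Q = (1, 3)


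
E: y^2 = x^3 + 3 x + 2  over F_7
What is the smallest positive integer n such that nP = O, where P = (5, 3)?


Compute successive multiples of P until we hit O:
  1P = (5, 3)
  2P = (5, 4)
  3P = O

ord(P) = 3


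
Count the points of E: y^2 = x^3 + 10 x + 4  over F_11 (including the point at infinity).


For each x in F_11, count y with y^2 = x^3 + 10 x + 4 mod 11:
  x = 0: RHS = 4, y in [2, 9]  -> 2 point(s)
  x = 1: RHS = 4, y in [2, 9]  -> 2 point(s)
  x = 4: RHS = 9, y in [3, 8]  -> 2 point(s)
  x = 5: RHS = 3, y in [5, 6]  -> 2 point(s)
  x = 6: RHS = 5, y in [4, 7]  -> 2 point(s)
  x = 9: RHS = 9, y in [3, 8]  -> 2 point(s)
  x = 10: RHS = 4, y in [2, 9]  -> 2 point(s)
Affine points: 14. Add the point at infinity: total = 15.

#E(F_11) = 15


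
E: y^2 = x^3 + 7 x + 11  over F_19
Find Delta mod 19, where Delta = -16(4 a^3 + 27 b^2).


4 a^3 + 27 b^2 = 4*7^3 + 27*11^2 = 1372 + 3267 = 4639
Delta = -16 * (4639) = -74224
Delta mod 19 = 9

Delta = 9 (mod 19)


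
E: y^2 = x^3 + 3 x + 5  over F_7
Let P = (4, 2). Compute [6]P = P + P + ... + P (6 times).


k = 6 = 110_2 (binary, LSB first: 011)
Double-and-add from P = (4, 2):
  bit 0 = 0: acc unchanged = O
  bit 1 = 1: acc = O + (1, 3) = (1, 3)
  bit 2 = 1: acc = (1, 3) + (6, 6) = (4, 5)

6P = (4, 5)


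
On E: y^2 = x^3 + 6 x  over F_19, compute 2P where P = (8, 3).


Doubling: s = (3 x1^2 + a) / (2 y1)
s = (3*8^2 + 6) / (2*3) mod 19 = 14
x3 = s^2 - 2 x1 mod 19 = 14^2 - 2*8 = 9
y3 = s (x1 - x3) - y1 mod 19 = 14 * (8 - 9) - 3 = 2

2P = (9, 2)


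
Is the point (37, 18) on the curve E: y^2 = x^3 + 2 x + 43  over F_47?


Check whether y^2 = x^3 + 2 x + 43 (mod 47) for (x, y) = (37, 18).
LHS: y^2 = 18^2 mod 47 = 42
RHS: x^3 + 2 x + 43 = 37^3 + 2*37 + 43 mod 47 = 10
LHS != RHS

No, not on the curve


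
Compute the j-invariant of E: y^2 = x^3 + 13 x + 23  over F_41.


Delta = -16(4 a^3 + 27 b^2) mod 41 = 28
-1728 * (4 a)^3 = -1728 * (4*13)^3 mod 41 = 9
j = 9 * 28^(-1) mod 41 = 34

j = 34 (mod 41)


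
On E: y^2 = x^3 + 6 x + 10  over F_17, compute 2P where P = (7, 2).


Doubling: s = (3 x1^2 + a) / (2 y1)
s = (3*7^2 + 6) / (2*2) mod 17 = 0
x3 = s^2 - 2 x1 mod 17 = 0^2 - 2*7 = 3
y3 = s (x1 - x3) - y1 mod 17 = 0 * (7 - 3) - 2 = 15

2P = (3, 15)


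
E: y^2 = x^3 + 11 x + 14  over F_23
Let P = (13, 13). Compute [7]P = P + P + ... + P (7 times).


k = 7 = 111_2 (binary, LSB first: 111)
Double-and-add from P = (13, 13):
  bit 0 = 1: acc = O + (13, 13) = (13, 13)
  bit 1 = 1: acc = (13, 13) + (13, 10) = O
  bit 2 = 1: acc = O + (13, 13) = (13, 13)

7P = (13, 13)


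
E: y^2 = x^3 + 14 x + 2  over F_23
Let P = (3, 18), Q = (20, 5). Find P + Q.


P != Q, so use the chord formula.
s = (y2 - y1) / (x2 - x1) = (10) / (17) mod 23 = 6
x3 = s^2 - x1 - x2 mod 23 = 6^2 - 3 - 20 = 13
y3 = s (x1 - x3) - y1 mod 23 = 6 * (3 - 13) - 18 = 14

P + Q = (13, 14)


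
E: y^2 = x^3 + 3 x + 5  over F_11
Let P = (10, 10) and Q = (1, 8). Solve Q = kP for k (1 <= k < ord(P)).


Enumerate multiples of P until we hit Q = (1, 8):
  1P = (10, 10)
  2P = (0, 4)
  3P = (4, 9)
  4P = (1, 8)
Match found at i = 4.

k = 4


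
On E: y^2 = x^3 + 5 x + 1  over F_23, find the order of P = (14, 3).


Compute successive multiples of P until we hit O:
  1P = (14, 3)
  2P = (4, 4)
  3P = (8, 1)
  4P = (19, 3)
  5P = (13, 20)
  6P = (9, 4)
  7P = (12, 15)
  8P = (10, 19)
  ... (continuing to 31P)
  31P = O

ord(P) = 31


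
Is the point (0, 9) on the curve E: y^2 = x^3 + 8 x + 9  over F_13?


Check whether y^2 = x^3 + 8 x + 9 (mod 13) for (x, y) = (0, 9).
LHS: y^2 = 9^2 mod 13 = 3
RHS: x^3 + 8 x + 9 = 0^3 + 8*0 + 9 mod 13 = 9
LHS != RHS

No, not on the curve


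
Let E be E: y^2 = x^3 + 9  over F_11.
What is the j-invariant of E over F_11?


Delta = -16(4 a^3 + 27 b^2) mod 11 = 10
-1728 * (4 a)^3 = -1728 * (4*0)^3 mod 11 = 0
j = 0 * 10^(-1) mod 11 = 0

j = 0 (mod 11)


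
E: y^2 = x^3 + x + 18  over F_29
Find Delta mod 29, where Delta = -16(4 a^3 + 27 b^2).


4 a^3 + 27 b^2 = 4*1^3 + 27*18^2 = 4 + 8748 = 8752
Delta = -16 * (8752) = -140032
Delta mod 29 = 9

Delta = 9 (mod 29)


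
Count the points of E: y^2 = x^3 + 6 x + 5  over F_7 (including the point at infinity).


For each x in F_7, count y with y^2 = x^3 + 6 x + 5 mod 7:
  x = 2: RHS = 4, y in [2, 5]  -> 2 point(s)
  x = 3: RHS = 1, y in [1, 6]  -> 2 point(s)
  x = 4: RHS = 2, y in [3, 4]  -> 2 point(s)
Affine points: 6. Add the point at infinity: total = 7.

#E(F_7) = 7


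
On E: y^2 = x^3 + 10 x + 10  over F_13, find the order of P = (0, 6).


Compute successive multiples of P until we hit O:
  1P = (0, 6)
  2P = (9, 6)
  3P = (4, 7)
  4P = (5, 9)
  5P = (12, 5)
  6P = (2, 5)
  7P = (8, 11)
  8P = (6, 0)
  ... (continuing to 16P)
  16P = O

ord(P) = 16


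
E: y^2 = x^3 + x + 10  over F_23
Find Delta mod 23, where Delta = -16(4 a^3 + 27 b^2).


4 a^3 + 27 b^2 = 4*1^3 + 27*10^2 = 4 + 2700 = 2704
Delta = -16 * (2704) = -43264
Delta mod 23 = 22

Delta = 22 (mod 23)


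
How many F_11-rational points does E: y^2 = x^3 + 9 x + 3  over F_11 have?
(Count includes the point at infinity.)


For each x in F_11, count y with y^2 = x^3 + 9 x + 3 mod 11:
  x = 0: RHS = 3, y in [5, 6]  -> 2 point(s)
  x = 4: RHS = 4, y in [2, 9]  -> 2 point(s)
  x = 6: RHS = 9, y in [3, 8]  -> 2 point(s)
  x = 8: RHS = 4, y in [2, 9]  -> 2 point(s)
  x = 10: RHS = 4, y in [2, 9]  -> 2 point(s)
Affine points: 10. Add the point at infinity: total = 11.

#E(F_11) = 11


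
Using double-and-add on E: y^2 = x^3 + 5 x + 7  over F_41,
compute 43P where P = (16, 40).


k = 43 = 101011_2 (binary, LSB first: 110101)
Double-and-add from P = (16, 40):
  bit 0 = 1: acc = O + (16, 40) = (16, 40)
  bit 1 = 1: acc = (16, 40) + (18, 36) = (11, 32)
  bit 2 = 0: acc unchanged = (11, 32)
  bit 3 = 1: acc = (11, 32) + (12, 27) = (2, 5)
  bit 4 = 0: acc unchanged = (2, 5)
  bit 5 = 1: acc = (2, 5) + (19, 27) = (16, 1)

43P = (16, 1)


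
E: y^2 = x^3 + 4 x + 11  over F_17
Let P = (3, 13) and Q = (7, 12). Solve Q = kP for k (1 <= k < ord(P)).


Enumerate multiples of P until we hit Q = (7, 12):
  1P = (3, 13)
  2P = (13, 13)
  3P = (1, 4)
  4P = (12, 6)
  5P = (11, 14)
  6P = (7, 12)
Match found at i = 6.

k = 6


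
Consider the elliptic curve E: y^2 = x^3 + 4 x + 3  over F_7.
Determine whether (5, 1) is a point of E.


Check whether y^2 = x^3 + 4 x + 3 (mod 7) for (x, y) = (5, 1).
LHS: y^2 = 1^2 mod 7 = 1
RHS: x^3 + 4 x + 3 = 5^3 + 4*5 + 3 mod 7 = 1
LHS = RHS

Yes, on the curve


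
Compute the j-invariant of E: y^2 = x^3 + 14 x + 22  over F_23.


Delta = -16(4 a^3 + 27 b^2) mod 23 = 17
-1728 * (4 a)^3 = -1728 * (4*14)^3 mod 23 = 13
j = 13 * 17^(-1) mod 23 = 17

j = 17 (mod 23)


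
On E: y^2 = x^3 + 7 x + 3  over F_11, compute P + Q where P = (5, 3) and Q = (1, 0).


P != Q, so use the chord formula.
s = (y2 - y1) / (x2 - x1) = (8) / (7) mod 11 = 9
x3 = s^2 - x1 - x2 mod 11 = 9^2 - 5 - 1 = 9
y3 = s (x1 - x3) - y1 mod 11 = 9 * (5 - 9) - 3 = 5

P + Q = (9, 5)


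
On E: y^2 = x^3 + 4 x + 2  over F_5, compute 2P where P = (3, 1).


Doubling: s = (3 x1^2 + a) / (2 y1)
s = (3*3^2 + 4) / (2*1) mod 5 = 3
x3 = s^2 - 2 x1 mod 5 = 3^2 - 2*3 = 3
y3 = s (x1 - x3) - y1 mod 5 = 3 * (3 - 3) - 1 = 4

2P = (3, 4)


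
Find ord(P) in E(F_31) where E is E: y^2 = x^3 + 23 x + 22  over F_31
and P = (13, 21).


Compute successive multiples of P until we hit O:
  1P = (13, 21)
  2P = (2, 13)
  3P = (5, 13)
  4P = (14, 9)
  5P = (24, 18)
  6P = (22, 4)
  7P = (21, 1)
  8P = (11, 5)
  ... (continuing to 37P)
  37P = O

ord(P) = 37


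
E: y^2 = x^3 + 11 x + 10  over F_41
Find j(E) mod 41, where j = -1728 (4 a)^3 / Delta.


Delta = -16(4 a^3 + 27 b^2) mod 41 = 28
-1728 * (4 a)^3 = -1728 * (4*11)^3 mod 41 = 2
j = 2 * 28^(-1) mod 41 = 3

j = 3 (mod 41)


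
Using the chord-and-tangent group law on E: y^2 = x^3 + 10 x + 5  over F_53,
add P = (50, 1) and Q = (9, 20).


P != Q, so use the chord formula.
s = (y2 - y1) / (x2 - x1) = (19) / (12) mod 53 = 6
x3 = s^2 - x1 - x2 mod 53 = 6^2 - 50 - 9 = 30
y3 = s (x1 - x3) - y1 mod 53 = 6 * (50 - 30) - 1 = 13

P + Q = (30, 13)


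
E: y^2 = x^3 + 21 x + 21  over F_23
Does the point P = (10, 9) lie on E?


Check whether y^2 = x^3 + 21 x + 21 (mod 23) for (x, y) = (10, 9).
LHS: y^2 = 9^2 mod 23 = 12
RHS: x^3 + 21 x + 21 = 10^3 + 21*10 + 21 mod 23 = 12
LHS = RHS

Yes, on the curve


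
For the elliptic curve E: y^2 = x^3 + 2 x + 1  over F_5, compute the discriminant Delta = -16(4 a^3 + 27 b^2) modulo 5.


4 a^3 + 27 b^2 = 4*2^3 + 27*1^2 = 32 + 27 = 59
Delta = -16 * (59) = -944
Delta mod 5 = 1

Delta = 1 (mod 5)


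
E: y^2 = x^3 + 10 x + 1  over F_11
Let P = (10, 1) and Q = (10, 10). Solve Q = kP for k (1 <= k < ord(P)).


Enumerate multiples of P until we hit Q = (10, 10):
  1P = (10, 1)
  2P = (3, 6)
  3P = (3, 5)
  4P = (10, 10)
Match found at i = 4.

k = 4


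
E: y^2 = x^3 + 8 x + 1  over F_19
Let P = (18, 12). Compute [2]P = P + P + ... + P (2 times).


k = 2 = 10_2 (binary, LSB first: 01)
Double-and-add from P = (18, 12):
  bit 0 = 0: acc unchanged = O
  bit 1 = 1: acc = O + (0, 1) = (0, 1)

2P = (0, 1)


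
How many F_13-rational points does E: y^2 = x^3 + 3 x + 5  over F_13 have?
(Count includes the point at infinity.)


For each x in F_13, count y with y^2 = x^3 + 3 x + 5 mod 13:
  x = 1: RHS = 9, y in [3, 10]  -> 2 point(s)
  x = 4: RHS = 3, y in [4, 9]  -> 2 point(s)
  x = 11: RHS = 4, y in [2, 11]  -> 2 point(s)
  x = 12: RHS = 1, y in [1, 12]  -> 2 point(s)
Affine points: 8. Add the point at infinity: total = 9.

#E(F_13) = 9


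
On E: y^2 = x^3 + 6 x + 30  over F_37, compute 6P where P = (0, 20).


k = 6 = 110_2 (binary, LSB first: 011)
Double-and-add from P = (0, 20):
  bit 0 = 0: acc unchanged = O
  bit 1 = 1: acc = O + (4, 9) = (4, 9)
  bit 2 = 1: acc = (4, 9) + (1, 0) = (4, 28)

6P = (4, 28)


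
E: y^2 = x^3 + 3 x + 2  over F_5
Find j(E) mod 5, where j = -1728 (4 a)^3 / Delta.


Delta = -16(4 a^3 + 27 b^2) mod 5 = 4
-1728 * (4 a)^3 = -1728 * (4*3)^3 mod 5 = 1
j = 1 * 4^(-1) mod 5 = 4

j = 4 (mod 5)


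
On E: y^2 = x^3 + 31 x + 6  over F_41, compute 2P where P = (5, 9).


Doubling: s = (3 x1^2 + a) / (2 y1)
s = (3*5^2 + 31) / (2*9) mod 41 = 15
x3 = s^2 - 2 x1 mod 41 = 15^2 - 2*5 = 10
y3 = s (x1 - x3) - y1 mod 41 = 15 * (5 - 10) - 9 = 39

2P = (10, 39)


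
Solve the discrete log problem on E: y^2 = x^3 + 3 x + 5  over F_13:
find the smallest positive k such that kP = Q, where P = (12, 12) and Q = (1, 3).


Enumerate multiples of P until we hit Q = (1, 3):
  1P = (12, 12)
  2P = (11, 11)
  3P = (4, 9)
  4P = (1, 10)
  5P = (1, 3)
Match found at i = 5.

k = 5


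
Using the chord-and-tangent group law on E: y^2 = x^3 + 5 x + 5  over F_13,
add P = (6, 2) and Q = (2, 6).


P != Q, so use the chord formula.
s = (y2 - y1) / (x2 - x1) = (4) / (9) mod 13 = 12
x3 = s^2 - x1 - x2 mod 13 = 12^2 - 6 - 2 = 6
y3 = s (x1 - x3) - y1 mod 13 = 12 * (6 - 6) - 2 = 11

P + Q = (6, 11)


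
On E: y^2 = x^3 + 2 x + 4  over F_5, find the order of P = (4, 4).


Compute successive multiples of P until we hit O:
  1P = (4, 4)
  2P = (2, 1)
  3P = (0, 2)
  4P = (0, 3)
  5P = (2, 4)
  6P = (4, 1)
  7P = O

ord(P) = 7


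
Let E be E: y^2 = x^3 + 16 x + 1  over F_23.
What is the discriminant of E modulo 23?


4 a^3 + 27 b^2 = 4*16^3 + 27*1^2 = 16384 + 27 = 16411
Delta = -16 * (16411) = -262576
Delta mod 23 = 15

Delta = 15 (mod 23)


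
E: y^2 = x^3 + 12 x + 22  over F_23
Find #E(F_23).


For each x in F_23, count y with y^2 = x^3 + 12 x + 22 mod 23:
  x = 1: RHS = 12, y in [9, 14]  -> 2 point(s)
  x = 2: RHS = 8, y in [10, 13]  -> 2 point(s)
  x = 3: RHS = 16, y in [4, 19]  -> 2 point(s)
  x = 5: RHS = 0, y in [0]  -> 1 point(s)
  x = 7: RHS = 12, y in [9, 14]  -> 2 point(s)
  x = 8: RHS = 9, y in [3, 20]  -> 2 point(s)
  x = 9: RHS = 8, y in [10, 13]  -> 2 point(s)
  x = 11: RHS = 13, y in [6, 17]  -> 2 point(s)
  x = 12: RHS = 8, y in [10, 13]  -> 2 point(s)
  x = 13: RHS = 6, y in [11, 12]  -> 2 point(s)
  x = 14: RHS = 13, y in [6, 17]  -> 2 point(s)
  x = 15: RHS = 12, y in [9, 14]  -> 2 point(s)
  x = 16: RHS = 9, y in [3, 20]  -> 2 point(s)
  x = 19: RHS = 2, y in [5, 18]  -> 2 point(s)
  x = 21: RHS = 13, y in [6, 17]  -> 2 point(s)
  x = 22: RHS = 9, y in [3, 20]  -> 2 point(s)
Affine points: 31. Add the point at infinity: total = 32.

#E(F_23) = 32


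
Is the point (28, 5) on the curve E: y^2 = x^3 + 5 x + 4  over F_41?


Check whether y^2 = x^3 + 5 x + 4 (mod 41) for (x, y) = (28, 5).
LHS: y^2 = 5^2 mod 41 = 25
RHS: x^3 + 5 x + 4 = 28^3 + 5*28 + 4 mod 41 = 38
LHS != RHS

No, not on the curve


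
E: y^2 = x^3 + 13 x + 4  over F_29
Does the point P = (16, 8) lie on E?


Check whether y^2 = x^3 + 13 x + 4 (mod 29) for (x, y) = (16, 8).
LHS: y^2 = 8^2 mod 29 = 6
RHS: x^3 + 13 x + 4 = 16^3 + 13*16 + 4 mod 29 = 16
LHS != RHS

No, not on the curve


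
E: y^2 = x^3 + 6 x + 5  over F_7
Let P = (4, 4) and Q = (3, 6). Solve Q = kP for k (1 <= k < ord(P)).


Enumerate multiples of P until we hit Q = (3, 6):
  1P = (4, 4)
  2P = (3, 1)
  3P = (2, 2)
  4P = (2, 5)
  5P = (3, 6)
Match found at i = 5.

k = 5


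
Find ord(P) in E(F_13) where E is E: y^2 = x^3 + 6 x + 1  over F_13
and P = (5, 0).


Compute successive multiples of P until we hit O:
  1P = (5, 0)
  2P = O

ord(P) = 2


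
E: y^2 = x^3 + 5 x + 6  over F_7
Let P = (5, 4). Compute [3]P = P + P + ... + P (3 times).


k = 3 = 11_2 (binary, LSB first: 11)
Double-and-add from P = (5, 4):
  bit 0 = 1: acc = O + (5, 4) = (5, 4)
  bit 1 = 1: acc = (5, 4) + (6, 0) = (5, 3)

3P = (5, 3)


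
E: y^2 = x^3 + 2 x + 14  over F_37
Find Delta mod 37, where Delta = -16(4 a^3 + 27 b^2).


4 a^3 + 27 b^2 = 4*2^3 + 27*14^2 = 32 + 5292 = 5324
Delta = -16 * (5324) = -85184
Delta mod 37 = 27

Delta = 27 (mod 37)


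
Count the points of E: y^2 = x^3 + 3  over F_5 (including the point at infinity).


For each x in F_5, count y with y^2 = x^3 + 0 x + 3 mod 5:
  x = 1: RHS = 4, y in [2, 3]  -> 2 point(s)
  x = 2: RHS = 1, y in [1, 4]  -> 2 point(s)
  x = 3: RHS = 0, y in [0]  -> 1 point(s)
Affine points: 5. Add the point at infinity: total = 6.

#E(F_5) = 6


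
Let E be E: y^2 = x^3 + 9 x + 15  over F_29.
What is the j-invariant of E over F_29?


Delta = -16(4 a^3 + 27 b^2) mod 29 = 13
-1728 * (4 a)^3 = -1728 * (4*9)^3 mod 29 = 27
j = 27 * 13^(-1) mod 29 = 11

j = 11 (mod 29)


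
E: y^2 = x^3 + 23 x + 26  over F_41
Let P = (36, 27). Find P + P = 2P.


Doubling: s = (3 x1^2 + a) / (2 y1)
s = (3*36^2 + 23) / (2*27) mod 41 = 17
x3 = s^2 - 2 x1 mod 41 = 17^2 - 2*36 = 12
y3 = s (x1 - x3) - y1 mod 41 = 17 * (36 - 12) - 27 = 12

2P = (12, 12)


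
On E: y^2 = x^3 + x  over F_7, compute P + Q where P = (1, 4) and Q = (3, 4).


P != Q, so use the chord formula.
s = (y2 - y1) / (x2 - x1) = (0) / (2) mod 7 = 0
x3 = s^2 - x1 - x2 mod 7 = 0^2 - 1 - 3 = 3
y3 = s (x1 - x3) - y1 mod 7 = 0 * (1 - 3) - 4 = 3

P + Q = (3, 3)


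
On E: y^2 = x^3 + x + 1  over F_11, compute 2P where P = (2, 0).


k = 2 = 10_2 (binary, LSB first: 01)
Double-and-add from P = (2, 0):
  bit 0 = 0: acc unchanged = O
  bit 1 = 1: acc = O + O = O

2P = O


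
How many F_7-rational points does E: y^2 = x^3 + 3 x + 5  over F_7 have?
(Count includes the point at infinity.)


For each x in F_7, count y with y^2 = x^3 + 3 x + 5 mod 7:
  x = 1: RHS = 2, y in [3, 4]  -> 2 point(s)
  x = 4: RHS = 4, y in [2, 5]  -> 2 point(s)
  x = 6: RHS = 1, y in [1, 6]  -> 2 point(s)
Affine points: 6. Add the point at infinity: total = 7.

#E(F_7) = 7


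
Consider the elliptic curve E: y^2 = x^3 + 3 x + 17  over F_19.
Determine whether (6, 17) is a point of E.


Check whether y^2 = x^3 + 3 x + 17 (mod 19) for (x, y) = (6, 17).
LHS: y^2 = 17^2 mod 19 = 4
RHS: x^3 + 3 x + 17 = 6^3 + 3*6 + 17 mod 19 = 4
LHS = RHS

Yes, on the curve


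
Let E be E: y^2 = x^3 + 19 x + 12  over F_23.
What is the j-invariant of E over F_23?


Delta = -16(4 a^3 + 27 b^2) mod 23 = 9
-1728 * (4 a)^3 = -1728 * (4*19)^3 mod 23 = 6
j = 6 * 9^(-1) mod 23 = 16

j = 16 (mod 23)


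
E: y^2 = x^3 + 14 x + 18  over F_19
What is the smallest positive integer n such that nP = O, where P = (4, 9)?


Compute successive multiples of P until we hit O:
  1P = (4, 9)
  2P = (17, 18)
  3P = (5, 2)
  4P = (2, 15)
  5P = (3, 7)
  6P = (16, 5)
  7P = (16, 14)
  8P = (3, 12)
  ... (continuing to 13P)
  13P = O

ord(P) = 13


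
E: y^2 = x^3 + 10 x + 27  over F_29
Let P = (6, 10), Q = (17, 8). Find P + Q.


P != Q, so use the chord formula.
s = (y2 - y1) / (x2 - x1) = (27) / (11) mod 29 = 13
x3 = s^2 - x1 - x2 mod 29 = 13^2 - 6 - 17 = 1
y3 = s (x1 - x3) - y1 mod 29 = 13 * (6 - 1) - 10 = 26

P + Q = (1, 26)


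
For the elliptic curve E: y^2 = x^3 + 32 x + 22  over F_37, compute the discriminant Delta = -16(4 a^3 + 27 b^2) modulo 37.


4 a^3 + 27 b^2 = 4*32^3 + 27*22^2 = 131072 + 13068 = 144140
Delta = -16 * (144140) = -2306240
Delta mod 37 = 7

Delta = 7 (mod 37)


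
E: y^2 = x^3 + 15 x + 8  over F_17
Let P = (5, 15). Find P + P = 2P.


Doubling: s = (3 x1^2 + a) / (2 y1)
s = (3*5^2 + 15) / (2*15) mod 17 = 3
x3 = s^2 - 2 x1 mod 17 = 3^2 - 2*5 = 16
y3 = s (x1 - x3) - y1 mod 17 = 3 * (5 - 16) - 15 = 3

2P = (16, 3)


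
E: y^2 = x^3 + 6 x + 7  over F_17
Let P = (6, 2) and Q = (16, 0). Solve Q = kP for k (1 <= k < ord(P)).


Enumerate multiples of P until we hit Q = (16, 0):
  1P = (6, 2)
  2P = (14, 8)
  3P = (5, 3)
  4P = (7, 16)
  5P = (13, 2)
  6P = (15, 15)
  7P = (9, 5)
  8P = (3, 1)
  9P = (10, 8)
  10P = (16, 0)
Match found at i = 10.

k = 10


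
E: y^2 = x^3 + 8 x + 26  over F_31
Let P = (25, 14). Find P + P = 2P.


Doubling: s = (3 x1^2 + a) / (2 y1)
s = (3*25^2 + 8) / (2*14) mod 31 = 13
x3 = s^2 - 2 x1 mod 31 = 13^2 - 2*25 = 26
y3 = s (x1 - x3) - y1 mod 31 = 13 * (25 - 26) - 14 = 4

2P = (26, 4)


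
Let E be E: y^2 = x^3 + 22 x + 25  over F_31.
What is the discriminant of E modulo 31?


4 a^3 + 27 b^2 = 4*22^3 + 27*25^2 = 42592 + 16875 = 59467
Delta = -16 * (59467) = -951472
Delta mod 31 = 11

Delta = 11 (mod 31)


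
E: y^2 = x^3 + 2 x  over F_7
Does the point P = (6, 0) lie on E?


Check whether y^2 = x^3 + 2 x + 0 (mod 7) for (x, y) = (6, 0).
LHS: y^2 = 0^2 mod 7 = 0
RHS: x^3 + 2 x + 0 = 6^3 + 2*6 + 0 mod 7 = 4
LHS != RHS

No, not on the curve


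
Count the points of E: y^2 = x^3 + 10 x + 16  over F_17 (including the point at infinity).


For each x in F_17, count y with y^2 = x^3 + 10 x + 16 mod 17:
  x = 0: RHS = 16, y in [4, 13]  -> 2 point(s)
  x = 4: RHS = 1, y in [1, 16]  -> 2 point(s)
  x = 5: RHS = 4, y in [2, 15]  -> 2 point(s)
  x = 7: RHS = 4, y in [2, 15]  -> 2 point(s)
  x = 8: RHS = 13, y in [8, 9]  -> 2 point(s)
  x = 9: RHS = 2, y in [6, 11]  -> 2 point(s)
Affine points: 12. Add the point at infinity: total = 13.

#E(F_17) = 13


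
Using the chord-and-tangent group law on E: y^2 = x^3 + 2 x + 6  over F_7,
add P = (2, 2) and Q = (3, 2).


P != Q, so use the chord formula.
s = (y2 - y1) / (x2 - x1) = (0) / (1) mod 7 = 0
x3 = s^2 - x1 - x2 mod 7 = 0^2 - 2 - 3 = 2
y3 = s (x1 - x3) - y1 mod 7 = 0 * (2 - 2) - 2 = 5

P + Q = (2, 5)


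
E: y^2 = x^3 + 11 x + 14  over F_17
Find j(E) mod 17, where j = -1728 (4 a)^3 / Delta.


Delta = -16(4 a^3 + 27 b^2) mod 17 = 8
-1728 * (4 a)^3 = -1728 * (4*11)^3 mod 17 = 16
j = 16 * 8^(-1) mod 17 = 2

j = 2 (mod 17)


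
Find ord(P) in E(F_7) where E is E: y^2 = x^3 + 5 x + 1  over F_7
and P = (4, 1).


Compute successive multiples of P until we hit O:
  1P = (4, 1)
  2P = (3, 1)
  3P = (0, 6)
  4P = (5, 2)
  5P = (6, 4)
  6P = (1, 0)
  7P = (6, 3)
  8P = (5, 5)
  ... (continuing to 12P)
  12P = O

ord(P) = 12
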